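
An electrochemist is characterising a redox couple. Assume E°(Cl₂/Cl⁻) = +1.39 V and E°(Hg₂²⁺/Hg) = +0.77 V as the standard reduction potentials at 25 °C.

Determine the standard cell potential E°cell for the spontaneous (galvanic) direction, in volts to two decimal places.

+0.62 V

The Cl₂/Cl⁻ couple has the higher reduction potential, so it is the cathode; Hg₂²⁺/Hg is oxidised at the anode.
E°cell = E°(cathode) − E°(anode) = (+1.39) − (+0.77) = +0.62 V.
Since E°cell > 0, the reaction is spontaneous under standard conditions.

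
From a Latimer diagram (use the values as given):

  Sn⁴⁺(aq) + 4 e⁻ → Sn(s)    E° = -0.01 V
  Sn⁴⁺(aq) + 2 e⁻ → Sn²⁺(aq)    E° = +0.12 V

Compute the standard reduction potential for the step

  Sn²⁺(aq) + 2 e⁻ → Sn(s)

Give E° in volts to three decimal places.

Sequential free energies add, so n₃E°₃ = n₁E°₁ + n₂E°₂.
With n₃ = 4, and the known step contributing 2×(+0.12) V, the unknown satisfies 2·E° = 4×(-0.01) − 2×(+0.12) = -0.280.
E° = -0.280 / 2 = -0.140 V.

-0.140 V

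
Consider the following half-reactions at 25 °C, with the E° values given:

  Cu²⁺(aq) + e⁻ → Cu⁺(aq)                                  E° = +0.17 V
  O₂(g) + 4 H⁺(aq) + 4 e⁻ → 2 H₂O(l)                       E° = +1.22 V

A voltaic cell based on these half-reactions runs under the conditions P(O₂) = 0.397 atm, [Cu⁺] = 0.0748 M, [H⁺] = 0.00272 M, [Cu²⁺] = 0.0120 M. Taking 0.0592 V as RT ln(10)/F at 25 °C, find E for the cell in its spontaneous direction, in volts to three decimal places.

+0.939 V

O₂/H₂O is the cathode (higher E°), Cu²⁺/Cu⁺ the anode: E°cell = +1.22 − (+0.17) = +1.05 V, n = 4.
Overall: O₂(g) + 4 H⁺(aq) + 4 Cu⁺(aq) → 2 H₂O(l) + 4 Cu²⁺(aq)
Q = [Cu²⁺]^4 / (P(O₂)·[H⁺]^4·[Cu⁺]^4); log Q = 7.484.
E = E° − (0.0592/n) log Q = +1.05 − (0.0592/4)(7.484) = +0.939 V.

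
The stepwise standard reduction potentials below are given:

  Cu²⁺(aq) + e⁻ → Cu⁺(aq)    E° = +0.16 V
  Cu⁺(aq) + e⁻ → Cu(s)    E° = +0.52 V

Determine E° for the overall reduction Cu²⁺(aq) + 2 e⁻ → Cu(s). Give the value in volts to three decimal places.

+0.340 V

Since ΔG° = −nFE° is additive over sequential reductions, n₃E°₃ = n₁E°₁ + n₂E°₂.
E°₃ = (1×+0.16 + 1×+0.52) / 2 = (+0.680) / 2 = +0.340 V.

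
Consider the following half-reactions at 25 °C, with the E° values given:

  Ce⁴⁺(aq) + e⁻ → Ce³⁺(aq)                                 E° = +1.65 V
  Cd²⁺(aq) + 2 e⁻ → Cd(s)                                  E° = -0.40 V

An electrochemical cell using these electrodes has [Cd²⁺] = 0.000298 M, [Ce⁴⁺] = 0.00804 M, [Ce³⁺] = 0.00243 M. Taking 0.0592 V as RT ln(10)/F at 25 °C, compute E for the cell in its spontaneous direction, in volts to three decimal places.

+2.185 V

Ce⁴⁺/Ce³⁺ is the cathode (higher E°), Cd²⁺/Cd the anode: E°cell = +1.65 − (-0.40) = +2.05 V, n = 2.
Overall: 2 Ce⁴⁺(aq) + Cd(s) → 2 Ce³⁺(aq) + Cd²⁺(aq)
Q = [Ce³⁺]^2·[Cd²⁺] / ([Ce⁴⁺]^2); log Q = -4.565.
E = E° − (0.0592/n) log Q = +2.05 − (0.0592/2)(-4.565) = +2.185 V.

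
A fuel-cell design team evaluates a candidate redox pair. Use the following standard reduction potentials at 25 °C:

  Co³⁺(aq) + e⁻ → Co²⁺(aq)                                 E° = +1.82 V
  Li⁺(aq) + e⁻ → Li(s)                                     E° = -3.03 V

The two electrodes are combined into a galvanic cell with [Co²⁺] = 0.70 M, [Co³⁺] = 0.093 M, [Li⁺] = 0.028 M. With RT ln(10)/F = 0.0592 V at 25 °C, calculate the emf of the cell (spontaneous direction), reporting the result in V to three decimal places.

+4.890 V

Co³⁺/Co²⁺ is the cathode (higher E°), Li⁺/Li the anode: E°cell = +1.82 − (-3.03) = +4.85 V, n = 1.
Overall: Co³⁺(aq) + Li(s) → Co²⁺(aq) + Li⁺(aq)
Q = [Co²⁺]·[Li⁺] / ([Co³⁺]); log Q = -0.676.
E = E° − (0.0592/n) log Q = +4.85 − (0.0592/1)(-0.676) = +4.890 V.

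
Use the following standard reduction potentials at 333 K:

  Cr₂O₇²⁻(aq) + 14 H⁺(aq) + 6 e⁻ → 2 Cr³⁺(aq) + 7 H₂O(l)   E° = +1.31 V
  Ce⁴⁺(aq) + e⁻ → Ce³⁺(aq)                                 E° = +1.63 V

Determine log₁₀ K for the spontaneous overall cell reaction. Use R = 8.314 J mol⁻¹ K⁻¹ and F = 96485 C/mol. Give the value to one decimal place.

Cathode: Ce⁴⁺/Ce³⁺; anode: Cr₂O₇²⁻/Cr³⁺. E°cell = (+1.63) − (+1.31) = +0.32 V, with n = 6.
ΔG° = −nFE° = −RT ln K, so ln K = nFE°/(RT) = (6)(96485)(+0.32) / ((8.314)(333)) = 66.912.
log₁₀ K = 66.912 / ln 10 = 29.1.

29.1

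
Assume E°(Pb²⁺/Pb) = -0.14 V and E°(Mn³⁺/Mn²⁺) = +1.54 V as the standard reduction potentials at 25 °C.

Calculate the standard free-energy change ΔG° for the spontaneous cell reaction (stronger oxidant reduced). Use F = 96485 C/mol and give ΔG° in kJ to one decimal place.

-324.2 kJ

Mn³⁺/Mn²⁺ (E° = +1.54 V) is the cathode; Pb²⁺/Pb (E° = -0.14 V) is the anode, so E°cell = +1.68 V.
Balancing electrons gives n = 2 (lcm of 1 and 2).
ΔG° = −nFE° = −(2)(96485)(+1.68) = -324,190 J = -324.2 kJ.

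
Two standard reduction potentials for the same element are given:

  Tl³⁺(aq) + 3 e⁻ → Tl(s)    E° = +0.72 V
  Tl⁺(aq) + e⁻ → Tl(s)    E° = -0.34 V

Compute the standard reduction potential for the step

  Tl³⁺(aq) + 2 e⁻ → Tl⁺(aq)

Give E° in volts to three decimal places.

+1.250 V

Sequential free energies add, so n₃E°₃ = n₁E°₁ + n₂E°₂.
With n₃ = 3, and the known step contributing 1×(-0.34) V, the unknown satisfies 2·E° = 3×(+0.72) − 1×(-0.34) = +2.500.
E° = +2.500 / 2 = +1.250 V.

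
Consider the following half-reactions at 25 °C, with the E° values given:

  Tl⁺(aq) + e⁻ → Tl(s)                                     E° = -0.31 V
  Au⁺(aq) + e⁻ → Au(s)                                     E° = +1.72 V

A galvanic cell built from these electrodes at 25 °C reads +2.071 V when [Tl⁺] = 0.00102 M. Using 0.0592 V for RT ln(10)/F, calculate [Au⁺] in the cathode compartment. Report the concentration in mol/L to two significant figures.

0.0050 M

Au⁺/Au is the cathode, Tl⁺/Tl the anode: E°cell = +2.03 V, n = 1.
Overall reaction: Au⁺(aq) + Tl(s) → Au(s) + Tl⁺(aq); Q = [Tl⁺]^1/[Au⁺]^1.
From E = E° − (0.0592/n) log Q: log Q = (E° − E)·n/0.0592 = (+2.03 − (+2.071))·1/0.0592 = -0.6926.
So 1·log[Au⁺] = 1·log(0.00102) − log Q = -2.9914 − (-0.6926) = -2.2988; [Au⁺] = 10^(-2.2988) ≈ 0.0050 M.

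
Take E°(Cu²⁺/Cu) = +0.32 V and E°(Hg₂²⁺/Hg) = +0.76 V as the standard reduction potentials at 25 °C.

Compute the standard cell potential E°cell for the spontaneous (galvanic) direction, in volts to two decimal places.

The Hg₂²⁺/Hg couple has the higher reduction potential, so it is the cathode; Cu²⁺/Cu is oxidised at the anode.
E°cell = E°(cathode) − E°(anode) = (+0.76) − (+0.32) = +0.44 V.

+0.44 V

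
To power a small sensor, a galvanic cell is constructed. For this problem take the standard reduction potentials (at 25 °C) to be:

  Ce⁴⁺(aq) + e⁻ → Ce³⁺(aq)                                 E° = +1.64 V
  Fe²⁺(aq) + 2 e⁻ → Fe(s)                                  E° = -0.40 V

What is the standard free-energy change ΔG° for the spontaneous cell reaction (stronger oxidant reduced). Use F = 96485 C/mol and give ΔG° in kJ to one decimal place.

-393.7 kJ

Ce⁴⁺/Ce³⁺ (E° = +1.64 V) is the cathode; Fe²⁺/Fe (E° = -0.40 V) is the anode, so E°cell = +2.04 V.
Balancing electrons gives n = 2 (lcm of 1 and 2).
ΔG° = −nFE° = −(2)(96485)(+2.04) = -393,659 J = -393.7 kJ.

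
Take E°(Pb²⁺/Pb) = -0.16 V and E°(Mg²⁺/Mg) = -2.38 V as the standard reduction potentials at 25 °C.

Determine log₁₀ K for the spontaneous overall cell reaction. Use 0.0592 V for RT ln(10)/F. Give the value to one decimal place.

75.0

Cathode: Pb²⁺/Pb; anode: Mg²⁺/Mg. E°cell = +2.22 V, n = 2.
log K = nE°cell / 0.0592 = (2)(+2.22) / 0.0592 = 75.0.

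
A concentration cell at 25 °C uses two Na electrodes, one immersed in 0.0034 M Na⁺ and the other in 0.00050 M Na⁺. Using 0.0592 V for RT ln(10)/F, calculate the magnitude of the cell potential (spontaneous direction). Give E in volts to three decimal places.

+0.049 V

For a concentration cell E°cell = 0. The 0.0034 M side is the cathode (reduction is favoured where [Na⁺] is higher).
With n = 1, E = −(0.0592/1) log([Na⁺]ₐₙ/[Na⁺]꜀ₐₜ) = −(0.0592/1) log(0.0005/0.0034) = −(0.0592/1)(-0.833) = +0.049 V.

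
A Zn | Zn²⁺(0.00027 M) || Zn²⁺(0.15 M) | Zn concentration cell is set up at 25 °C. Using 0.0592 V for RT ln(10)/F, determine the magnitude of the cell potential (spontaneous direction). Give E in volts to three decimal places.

+0.081 V

For a concentration cell E°cell = 0. The 0.15 M side is the cathode (reduction is favoured where [Zn²⁺] is higher).
With n = 2, E = −(0.0592/2) log([Zn²⁺]ₐₙ/[Zn²⁺]꜀ₐₜ) = −(0.0592/2) log(0.00027/0.15) = −(0.0592/2)(-2.745) = +0.081 V.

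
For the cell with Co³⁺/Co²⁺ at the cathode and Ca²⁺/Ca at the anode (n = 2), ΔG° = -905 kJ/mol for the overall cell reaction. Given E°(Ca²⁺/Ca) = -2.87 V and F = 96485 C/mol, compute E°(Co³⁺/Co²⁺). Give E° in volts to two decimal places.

+1.82 V

E°cell = −ΔG°/(nF) = −(-905×10³)/((2)(96485)) = +4.690 V.
Since Co³⁺/Co²⁺ is the cathode and Ca²⁺/Ca the anode, E°cell = E°(Co³⁺/Co²⁺) − E°(Ca²⁺/Ca).
So E°(Co³⁺/Co²⁺) = E°cell + E°(Ca²⁺/Ca) = +4.690 + (-2.87) = +1.82 V.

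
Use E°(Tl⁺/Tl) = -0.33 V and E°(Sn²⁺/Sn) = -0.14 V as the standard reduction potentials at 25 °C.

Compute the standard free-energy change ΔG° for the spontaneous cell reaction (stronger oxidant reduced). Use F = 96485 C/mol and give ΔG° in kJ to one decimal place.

Sn²⁺/Sn (E° = -0.14 V) is the cathode; Tl⁺/Tl (E° = -0.33 V) is the anode, so E°cell = +0.19 V.
Balancing electrons gives n = 2 (lcm of 2 and 1).
ΔG° = −nFE° = −(2)(96485)(+0.19) = -36,664 J = -36.7 kJ.

-36.7 kJ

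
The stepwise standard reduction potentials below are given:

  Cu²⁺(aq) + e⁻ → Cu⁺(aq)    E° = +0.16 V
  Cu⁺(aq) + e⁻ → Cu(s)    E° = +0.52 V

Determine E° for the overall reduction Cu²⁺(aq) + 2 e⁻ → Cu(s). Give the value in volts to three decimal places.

Adding the free-energy changes (−nFE°) of the two steps gives −n₃FE°₃ = −n₁FE°₁ − n₂FE°₂.
E°₃ = (1×+0.16 + 1×+0.52) / 2 = (+0.680) / 2 = +0.340 V.

+0.340 V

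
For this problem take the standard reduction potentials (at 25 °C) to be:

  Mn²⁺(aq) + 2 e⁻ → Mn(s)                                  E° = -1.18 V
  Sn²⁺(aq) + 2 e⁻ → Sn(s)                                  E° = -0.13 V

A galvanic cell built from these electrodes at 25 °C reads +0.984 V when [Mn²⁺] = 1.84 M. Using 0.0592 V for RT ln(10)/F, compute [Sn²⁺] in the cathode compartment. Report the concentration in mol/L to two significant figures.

Sn²⁺/Sn is the cathode, Mn²⁺/Mn the anode: E°cell = +1.05 V, n = 2.
Overall reaction: Sn²⁺(aq) + Mn(s) → Sn(s) + Mn²⁺(aq); Q = [Mn²⁺]^1/[Sn²⁺]^1.
From E = E° − (0.0592/n) log Q: log Q = (E° − E)·n/0.0592 = (+1.05 − (+0.984))·2/0.0592 = 2.2297.
So 1·log[Sn²⁺] = 1·log(1.84) − log Q = 0.2648 − (2.2297) = -1.9649; [Sn²⁺] = 10^(-1.9649) ≈ 0.011 M.

0.011 M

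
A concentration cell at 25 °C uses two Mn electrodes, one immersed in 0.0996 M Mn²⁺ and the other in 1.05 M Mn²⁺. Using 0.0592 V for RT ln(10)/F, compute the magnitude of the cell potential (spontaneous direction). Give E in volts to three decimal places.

For a concentration cell E°cell = 0. The 1.05 M side is the cathode (reduction is favoured where [Mn²⁺] is higher).
With n = 2, E = −(0.0592/2) log([Mn²⁺]ₐₙ/[Mn²⁺]꜀ₐₜ) = −(0.0592/2) log(0.0996/1.05) = −(0.0592/2)(-1.023) = +0.030 V.

+0.030 V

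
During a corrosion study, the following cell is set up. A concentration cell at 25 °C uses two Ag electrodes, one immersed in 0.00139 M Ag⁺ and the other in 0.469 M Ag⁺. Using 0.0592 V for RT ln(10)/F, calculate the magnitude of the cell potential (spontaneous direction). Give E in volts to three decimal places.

+0.150 V

For a concentration cell E°cell = 0. The 0.469 M side is the cathode (reduction is favoured where [Ag⁺] is higher).
With n = 1, E = −(0.0592/1) log([Ag⁺]ₐₙ/[Ag⁺]꜀ₐₜ) = −(0.0592/1) log(0.00139/0.469) = −(0.0592/1)(-2.528) = +0.150 V.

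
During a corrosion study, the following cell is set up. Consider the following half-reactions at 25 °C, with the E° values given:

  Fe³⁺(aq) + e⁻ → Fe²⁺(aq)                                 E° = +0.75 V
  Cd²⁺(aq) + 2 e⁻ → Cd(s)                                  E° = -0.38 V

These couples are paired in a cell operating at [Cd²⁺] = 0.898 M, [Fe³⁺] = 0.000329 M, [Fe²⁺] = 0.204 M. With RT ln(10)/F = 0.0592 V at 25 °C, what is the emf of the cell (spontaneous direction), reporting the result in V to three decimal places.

+0.966 V

Fe³⁺/Fe²⁺ is the cathode (higher E°), Cd²⁺/Cd the anode: E°cell = +0.75 − (-0.38) = +1.13 V, n = 2.
Overall: 2 Fe³⁺(aq) + Cd(s) → 2 Fe²⁺(aq) + Cd²⁺(aq)
Q = [Fe²⁺]^2·[Cd²⁺] / ([Fe³⁺]^2); log Q = 5.538.
E = E° − (0.0592/n) log Q = +1.13 − (0.0592/2)(5.538) = +0.966 V.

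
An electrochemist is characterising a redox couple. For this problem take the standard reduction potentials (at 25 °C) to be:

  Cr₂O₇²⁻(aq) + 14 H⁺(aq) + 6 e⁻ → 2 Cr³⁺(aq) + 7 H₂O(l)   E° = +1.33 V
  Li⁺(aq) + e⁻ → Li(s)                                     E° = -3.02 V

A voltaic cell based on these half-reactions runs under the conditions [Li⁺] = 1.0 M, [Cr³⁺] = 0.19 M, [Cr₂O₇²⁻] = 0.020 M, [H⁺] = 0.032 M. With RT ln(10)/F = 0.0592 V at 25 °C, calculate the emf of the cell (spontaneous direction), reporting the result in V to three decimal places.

Cr₂O₇²⁻/Cr³⁺ is the cathode (higher E°), Li⁺/Li the anode: E°cell = +1.33 − (-3.02) = +4.35 V, n = 6.
Overall: Cr₂O₇²⁻(aq) + 14 H⁺(aq) + 6 Li(s) → 2 Cr³⁺(aq) + 7 H₂O(l) + 6 Li⁺(aq)
Q = [Cr³⁺]^2·[Li⁺]^6 / ([Cr₂O₇²⁻]·[H⁺]^14); log Q = 21.184.
E = E° − (0.0592/n) log Q = +4.35 − (0.0592/6)(21.184) = +4.141 V.

+4.141 V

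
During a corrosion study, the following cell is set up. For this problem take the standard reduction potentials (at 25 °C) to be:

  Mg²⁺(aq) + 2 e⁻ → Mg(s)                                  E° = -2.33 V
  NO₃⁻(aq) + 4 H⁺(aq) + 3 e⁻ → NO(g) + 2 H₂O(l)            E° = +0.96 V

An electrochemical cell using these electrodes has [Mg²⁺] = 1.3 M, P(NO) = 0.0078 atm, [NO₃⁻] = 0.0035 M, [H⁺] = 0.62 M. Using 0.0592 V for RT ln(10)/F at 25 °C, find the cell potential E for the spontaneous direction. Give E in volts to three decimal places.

+3.263 V

NO₃⁻/NO is the cathode (higher E°), Mg²⁺/Mg the anode: E°cell = +0.96 − (-2.33) = +3.29 V, n = 6.
Overall: 2 NO₃⁻(aq) + 8 H⁺(aq) + 3 Mg(s) → 2 NO(g) + 4 H₂O(l) + 3 Mg²⁺(aq)
Q = P(NO)^2·[Mg²⁺]^3 / ([NO₃⁻]^2·[H⁺]^8); log Q = 2.699.
E = E° − (0.0592/n) log Q = +3.29 − (0.0592/6)(2.699) = +3.263 V.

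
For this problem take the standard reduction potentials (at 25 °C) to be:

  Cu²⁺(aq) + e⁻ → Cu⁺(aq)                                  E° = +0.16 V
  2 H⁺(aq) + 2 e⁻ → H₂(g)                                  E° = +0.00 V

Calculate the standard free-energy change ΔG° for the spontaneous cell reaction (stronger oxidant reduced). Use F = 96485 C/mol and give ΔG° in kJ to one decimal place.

Cu²⁺/Cu⁺ (E° = +0.16 V) is the cathode; H⁺/H₂ (E° = +0.00 V) is the anode, so E°cell = +0.16 V.
Balancing electrons gives n = 2 (lcm of 1 and 2).
ΔG° = −nFE° = −(2)(96485)(+0.16) = -30,875 J = -30.9 kJ.

-30.9 kJ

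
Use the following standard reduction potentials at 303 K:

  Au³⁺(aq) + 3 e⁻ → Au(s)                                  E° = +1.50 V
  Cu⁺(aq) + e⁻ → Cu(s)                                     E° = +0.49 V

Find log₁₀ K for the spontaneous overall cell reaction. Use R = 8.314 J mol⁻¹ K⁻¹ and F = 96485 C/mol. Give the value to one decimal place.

Cathode: Au³⁺/Au; anode: Cu⁺/Cu. E°cell = (+1.50) − (+0.49) = +1.01 V, with n = 3.
ΔG° = −nFE° = −RT ln K, so ln K = nFE°/(RT) = (3)(96485)(+1.01) / ((8.314)(303)) = 116.051.
log₁₀ K = 116.051 / ln 10 = 50.4.

50.4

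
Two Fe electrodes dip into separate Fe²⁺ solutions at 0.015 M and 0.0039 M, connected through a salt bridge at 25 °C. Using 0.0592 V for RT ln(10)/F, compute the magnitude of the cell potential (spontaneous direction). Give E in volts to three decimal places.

+0.017 V

For a concentration cell E°cell = 0. The 0.015 M side is the cathode (reduction is favoured where [Fe²⁺] is higher).
With n = 2, E = −(0.0592/2) log([Fe²⁺]ₐₙ/[Fe²⁺]꜀ₐₜ) = −(0.0592/2) log(0.0039/0.015) = −(0.0592/2)(-0.585) = +0.017 V.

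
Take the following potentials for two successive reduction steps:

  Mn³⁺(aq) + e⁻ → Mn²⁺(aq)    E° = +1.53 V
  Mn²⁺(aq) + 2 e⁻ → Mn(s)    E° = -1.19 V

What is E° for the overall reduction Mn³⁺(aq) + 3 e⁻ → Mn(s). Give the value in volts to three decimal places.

Adding the free-energy changes (−nFE°) of the two steps gives −n₃FE°₃ = −n₁FE°₁ − n₂FE°₂.
E°₃ = (1×+1.53 + 2×-1.19) / 3 = (-0.850) / 3 = -0.283 V.
E° values themselves are not directly additive — weighting by electron count is essential.

-0.283 V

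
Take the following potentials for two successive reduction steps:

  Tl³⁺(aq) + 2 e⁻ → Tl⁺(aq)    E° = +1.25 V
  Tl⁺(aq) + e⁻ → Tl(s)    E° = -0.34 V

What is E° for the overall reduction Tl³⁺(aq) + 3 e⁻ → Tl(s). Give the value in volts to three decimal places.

+0.720 V

Since ΔG° = −nFE° is additive over sequential reductions, n₃E°₃ = n₁E°₁ + n₂E°₂.
E°₃ = (2×+1.25 + 1×-0.34) / 3 = (+2.160) / 3 = +0.720 V.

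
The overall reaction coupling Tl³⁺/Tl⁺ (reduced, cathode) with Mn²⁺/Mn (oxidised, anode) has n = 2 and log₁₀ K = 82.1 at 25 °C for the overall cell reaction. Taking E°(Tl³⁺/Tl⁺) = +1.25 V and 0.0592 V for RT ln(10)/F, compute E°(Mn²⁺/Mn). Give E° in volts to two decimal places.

E°cell = (0.0592/n)·log K = (0.0592/2)(82.1) = +2.430 V.
Since Tl³⁺/Tl⁺ is the cathode and Mn²⁺/Mn the anode, E°cell = E°(Tl³⁺/Tl⁺) − E°(Mn²⁺/Mn).
So E°(Mn²⁺/Mn) = E°(Tl³⁺/Tl⁺) − E°cell = (+1.25) − (+2.430) = -1.18 V.

-1.18 V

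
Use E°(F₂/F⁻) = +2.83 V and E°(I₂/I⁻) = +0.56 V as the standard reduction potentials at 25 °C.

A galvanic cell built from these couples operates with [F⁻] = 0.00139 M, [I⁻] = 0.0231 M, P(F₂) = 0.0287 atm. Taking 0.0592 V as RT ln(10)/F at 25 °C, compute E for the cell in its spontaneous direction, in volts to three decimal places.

+2.297 V

F₂/F⁻ is the cathode (higher E°), I₂/I⁻ the anode: E°cell = +2.83 − (+0.56) = +2.27 V, n = 2.
Overall: F₂(g) + 2 I⁻(aq) → 2 F⁻(aq) + I₂(s)
Q = [F⁻]^2 / (P(F₂)·[I⁻]^2); log Q = -0.899.
E = E° − (0.0592/n) log Q = +2.27 − (0.0592/2)(-0.899) = +2.297 V.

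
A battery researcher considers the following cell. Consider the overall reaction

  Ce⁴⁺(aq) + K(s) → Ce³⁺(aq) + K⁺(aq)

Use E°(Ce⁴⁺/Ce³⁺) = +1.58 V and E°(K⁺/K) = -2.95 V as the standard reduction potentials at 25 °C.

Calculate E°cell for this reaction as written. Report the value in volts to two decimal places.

The Ce⁴⁺/Ce³⁺ couple has the higher reduction potential, so it is the cathode; K⁺/K is oxidised at the anode.
E°cell = E°(cathode) − E°(anode) = (+1.58) − (-2.95) = +4.53 V.

+4.53 V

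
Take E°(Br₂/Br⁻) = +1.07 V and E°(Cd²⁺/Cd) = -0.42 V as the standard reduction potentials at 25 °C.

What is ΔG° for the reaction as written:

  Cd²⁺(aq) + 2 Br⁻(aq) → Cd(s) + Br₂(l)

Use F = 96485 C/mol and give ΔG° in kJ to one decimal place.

As written, Cd²⁺/Cd is reduced (cathode) and Br₂/Br⁻ is oxidised (anode), so E°cell = (-0.42) − (+1.07) = -1.49 V.
Balancing electrons gives n = 2.
ΔG° = −nFE° = −(2)(96485)(-1.49) = 287,525 J = +287.5 kJ.

+287.5 kJ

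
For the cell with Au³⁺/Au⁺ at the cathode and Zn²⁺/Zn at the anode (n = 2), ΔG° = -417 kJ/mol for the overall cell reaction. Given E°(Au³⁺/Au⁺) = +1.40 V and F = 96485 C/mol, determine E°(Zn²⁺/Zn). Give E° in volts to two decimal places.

E°cell = −ΔG°/(nF) = −(-417×10³)/((2)(96485)) = +2.161 V.
Since Au³⁺/Au⁺ is the cathode and Zn²⁺/Zn the anode, E°cell = E°(Au³⁺/Au⁺) − E°(Zn²⁺/Zn).
So E°(Zn²⁺/Zn) = E°(Au³⁺/Au⁺) − E°cell = (+1.40) − (+2.161) = -0.76 V.

-0.76 V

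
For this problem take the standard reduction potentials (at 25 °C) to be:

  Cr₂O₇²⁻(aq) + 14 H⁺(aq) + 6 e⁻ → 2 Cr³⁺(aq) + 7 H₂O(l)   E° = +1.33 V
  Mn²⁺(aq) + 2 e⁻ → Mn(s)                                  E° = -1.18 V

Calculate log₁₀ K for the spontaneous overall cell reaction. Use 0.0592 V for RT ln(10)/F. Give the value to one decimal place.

Cathode: Cr₂O₇²⁻/Cr³⁺; anode: Mn²⁺/Mn. E°cell = +2.51 V, n = 6.
log K = nE°cell / 0.0592 = (6)(+2.51) / 0.0592 = 254.4.

254.4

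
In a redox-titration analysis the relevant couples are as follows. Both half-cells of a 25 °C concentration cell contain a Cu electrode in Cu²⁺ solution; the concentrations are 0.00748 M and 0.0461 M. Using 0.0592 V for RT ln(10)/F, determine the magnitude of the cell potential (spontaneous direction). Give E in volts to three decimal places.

For a concentration cell E°cell = 0. The 0.0461 M side is the cathode (reduction is favoured where [Cu²⁺] is higher).
With n = 2, E = −(0.0592/2) log([Cu²⁺]ₐₙ/[Cu²⁺]꜀ₐₜ) = −(0.0592/2) log(0.00748/0.0461) = −(0.0592/2)(-0.790) = +0.023 V.

+0.023 V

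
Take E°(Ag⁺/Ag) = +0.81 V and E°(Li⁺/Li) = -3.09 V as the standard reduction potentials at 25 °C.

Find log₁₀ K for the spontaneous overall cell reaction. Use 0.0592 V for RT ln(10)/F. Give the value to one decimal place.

65.9

Cathode: Ag⁺/Ag; anode: Li⁺/Li. E°cell = +3.90 V, n = 1.
log K = nE°cell / 0.0592 = (1)(+3.90) / 0.0592 = 65.9.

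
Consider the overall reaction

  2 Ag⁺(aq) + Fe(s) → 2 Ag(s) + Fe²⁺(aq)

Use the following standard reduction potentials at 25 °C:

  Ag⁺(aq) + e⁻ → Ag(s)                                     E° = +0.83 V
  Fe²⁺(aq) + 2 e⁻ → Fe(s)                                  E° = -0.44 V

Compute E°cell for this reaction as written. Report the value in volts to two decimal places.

+1.27 V

The Ag⁺/Ag couple has the higher reduction potential, so it is the cathode; Fe²⁺/Fe is oxidised at the anode.
E°cell = E°(cathode) − E°(anode) = (+0.83) − (-0.44) = +1.27 V.
Since E°cell > 0, the reaction is spontaneous under standard conditions.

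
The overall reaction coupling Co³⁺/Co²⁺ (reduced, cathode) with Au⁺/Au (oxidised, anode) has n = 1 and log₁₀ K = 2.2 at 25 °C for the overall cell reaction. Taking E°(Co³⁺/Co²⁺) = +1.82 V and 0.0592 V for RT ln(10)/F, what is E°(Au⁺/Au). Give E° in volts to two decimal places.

+1.69 V

E°cell = (0.0592/n)·log K = (0.0592/1)(2.2) = +0.130 V.
Since Co³⁺/Co²⁺ is the cathode and Au⁺/Au the anode, E°cell = E°(Co³⁺/Co²⁺) − E°(Au⁺/Au).
So E°(Au⁺/Au) = E°(Co³⁺/Co²⁺) − E°cell = (+1.82) − (+0.130) = +1.69 V.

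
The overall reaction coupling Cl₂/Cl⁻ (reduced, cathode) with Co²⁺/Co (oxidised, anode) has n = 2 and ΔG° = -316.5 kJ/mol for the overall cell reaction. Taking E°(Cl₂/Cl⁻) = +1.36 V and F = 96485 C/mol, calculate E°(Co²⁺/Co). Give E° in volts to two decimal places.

-0.28 V

E°cell = −ΔG°/(nF) = −(-316.5×10³)/((2)(96485)) = +1.640 V.
Since Cl₂/Cl⁻ is the cathode and Co²⁺/Co the anode, E°cell = E°(Cl₂/Cl⁻) − E°(Co²⁺/Co).
So E°(Co²⁺/Co) = E°(Cl₂/Cl⁻) − E°cell = (+1.36) − (+1.640) = -0.28 V.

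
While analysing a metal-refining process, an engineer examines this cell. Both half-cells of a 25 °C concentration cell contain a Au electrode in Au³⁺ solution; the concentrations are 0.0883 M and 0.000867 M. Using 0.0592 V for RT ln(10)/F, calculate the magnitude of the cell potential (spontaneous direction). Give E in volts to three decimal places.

+0.040 V

For a concentration cell E°cell = 0. The 0.0883 M side is the cathode (reduction is favoured where [Au³⁺] is higher).
With n = 3, E = −(0.0592/3) log([Au³⁺]ₐₙ/[Au³⁺]꜀ₐₜ) = −(0.0592/3) log(0.000867/0.0883) = −(0.0592/3)(-2.008) = +0.040 V.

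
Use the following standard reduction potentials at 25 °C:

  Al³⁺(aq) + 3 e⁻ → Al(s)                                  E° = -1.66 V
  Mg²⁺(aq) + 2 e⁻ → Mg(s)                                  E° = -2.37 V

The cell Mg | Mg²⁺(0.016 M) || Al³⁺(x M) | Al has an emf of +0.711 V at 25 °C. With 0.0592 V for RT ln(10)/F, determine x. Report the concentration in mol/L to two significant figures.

Al³⁺/Al is the cathode, Mg²⁺/Mg the anode: E°cell = +0.71 V, n = 6.
Overall reaction: 2 Al³⁺(aq) + 3 Mg(s) → 2 Al(s) + 3 Mg²⁺(aq); Q = [Mg²⁺]^3/[Al³⁺]^2.
From E = E° − (0.0592/n) log Q: log Q = (E° − E)·n/0.0592 = (+0.71 − (+0.711))·6/0.0592 = -0.1014.
So 2·log[Al³⁺] = 3·log(0.016) − log Q = -5.3876 − (-0.1014) = -5.2862; log[Al³⁺] = -5.2862 / 2 = -2.6431; [Al³⁺] = 10^(-2.6431) ≈ 0.0023 M.

0.0023 M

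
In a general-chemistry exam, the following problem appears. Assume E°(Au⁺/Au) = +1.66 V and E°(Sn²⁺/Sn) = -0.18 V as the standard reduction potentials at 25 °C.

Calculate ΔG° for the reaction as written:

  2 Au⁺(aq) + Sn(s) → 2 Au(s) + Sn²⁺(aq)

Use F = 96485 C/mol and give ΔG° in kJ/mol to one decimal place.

-355.1 kJ/mol

As written, Au⁺/Au is reduced (cathode) and Sn²⁺/Sn is oxidised (anode), so E°cell = (+1.66) − (-0.18) = +1.84 V.
Balancing electrons gives n = 2.
ΔG° = −nFE° = −(2)(96485)(+1.84) = -355,065 J = -355.1 kJ/mol.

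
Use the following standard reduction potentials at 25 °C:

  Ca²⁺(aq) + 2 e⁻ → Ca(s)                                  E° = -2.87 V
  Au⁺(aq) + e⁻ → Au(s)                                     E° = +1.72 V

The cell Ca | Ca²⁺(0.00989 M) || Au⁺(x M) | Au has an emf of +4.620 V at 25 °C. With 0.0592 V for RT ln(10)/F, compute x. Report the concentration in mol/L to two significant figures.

0.32 M

Au⁺/Au is the cathode, Ca²⁺/Ca the anode: E°cell = +4.59 V, n = 2.
Overall reaction: 2 Au⁺(aq) + Ca(s) → 2 Au(s) + Ca²⁺(aq); Q = [Ca²⁺]^1/[Au⁺]^2.
From E = E° − (0.0592/n) log Q: log Q = (E° − E)·n/0.0592 = (+4.59 − (+4.620))·2/0.0592 = -1.0135.
So 2·log[Au⁺] = 1·log(0.00989) − log Q = -2.0048 − (-1.0135) = -0.9913; log[Au⁺] = -0.9913 / 2 = -0.4956; [Au⁺] = 10^(-0.4956) ≈ 0.32 M.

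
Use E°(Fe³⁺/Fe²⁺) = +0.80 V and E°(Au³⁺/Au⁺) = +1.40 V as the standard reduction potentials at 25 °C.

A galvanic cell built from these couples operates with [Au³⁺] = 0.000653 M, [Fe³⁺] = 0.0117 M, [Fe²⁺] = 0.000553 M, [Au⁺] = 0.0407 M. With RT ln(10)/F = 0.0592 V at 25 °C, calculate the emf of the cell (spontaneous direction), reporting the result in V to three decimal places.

+0.468 V

Au³⁺/Au⁺ is the cathode (higher E°), Fe³⁺/Fe²⁺ the anode: E°cell = +1.40 − (+0.80) = +0.60 V, n = 2.
Overall: Au³⁺(aq) + 2 Fe²⁺(aq) → Au⁺(aq) + 2 Fe³⁺(aq)
Q = [Au⁺]·[Fe³⁺]^2 / ([Au³⁺]·[Fe²⁺]^2); log Q = 4.446.
E = E° − (0.0592/n) log Q = +0.60 − (0.0592/2)(4.446) = +0.468 V.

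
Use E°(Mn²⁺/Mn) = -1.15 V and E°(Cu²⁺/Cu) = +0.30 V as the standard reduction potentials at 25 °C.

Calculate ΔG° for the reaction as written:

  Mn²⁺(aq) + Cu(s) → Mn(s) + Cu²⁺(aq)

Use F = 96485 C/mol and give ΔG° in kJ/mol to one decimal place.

+279.8 kJ/mol

As written, Mn²⁺/Mn is reduced (cathode) and Cu²⁺/Cu is oxidised (anode), so E°cell = (-1.15) − (+0.30) = -1.45 V.
Balancing electrons gives n = 2.
ΔG° = −nFE° = −(2)(96485)(-1.45) = 279,806 J = +279.8 kJ/mol.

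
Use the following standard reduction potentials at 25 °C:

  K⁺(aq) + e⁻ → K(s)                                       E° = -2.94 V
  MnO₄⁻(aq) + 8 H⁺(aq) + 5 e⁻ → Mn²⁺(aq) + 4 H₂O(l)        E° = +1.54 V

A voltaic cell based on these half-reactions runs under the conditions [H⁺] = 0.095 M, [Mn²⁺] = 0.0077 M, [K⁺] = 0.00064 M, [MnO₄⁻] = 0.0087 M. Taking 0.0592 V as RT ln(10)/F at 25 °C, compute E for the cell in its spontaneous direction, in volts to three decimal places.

MnO₄⁻/Mn²⁺ is the cathode (higher E°), K⁺/K the anode: E°cell = +1.54 − (-2.94) = +4.48 V, n = 5.
Overall: MnO₄⁻(aq) + 8 H⁺(aq) + 5 K(s) → Mn²⁺(aq) + 4 H₂O(l) + 5 K⁺(aq)
Q = [Mn²⁺]·[K⁺]^5 / ([MnO₄⁻]·[H⁺]^8); log Q = -7.844.
E = E° − (0.0592/n) log Q = +4.48 − (0.0592/5)(-7.844) = +4.573 V.

+4.573 V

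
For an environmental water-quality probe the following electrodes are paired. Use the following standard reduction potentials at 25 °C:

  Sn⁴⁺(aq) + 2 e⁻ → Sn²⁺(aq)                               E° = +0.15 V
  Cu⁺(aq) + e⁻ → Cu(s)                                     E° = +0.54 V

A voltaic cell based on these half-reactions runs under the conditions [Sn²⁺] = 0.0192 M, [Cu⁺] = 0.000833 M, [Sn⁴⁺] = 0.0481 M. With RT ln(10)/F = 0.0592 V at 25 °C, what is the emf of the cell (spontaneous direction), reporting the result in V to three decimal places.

+0.196 V

Cu⁺/Cu is the cathode (higher E°), Sn⁴⁺/Sn²⁺ the anode: E°cell = +0.54 − (+0.15) = +0.39 V, n = 2.
Overall: 2 Cu⁺(aq) + Sn²⁺(aq) → 2 Cu(s) + Sn⁴⁺(aq)
Q = [Sn⁴⁺] / ([Cu⁺]^2·[Sn²⁺]); log Q = 6.558.
E = E° − (0.0592/n) log Q = +0.39 − (0.0592/2)(6.558) = +0.196 V.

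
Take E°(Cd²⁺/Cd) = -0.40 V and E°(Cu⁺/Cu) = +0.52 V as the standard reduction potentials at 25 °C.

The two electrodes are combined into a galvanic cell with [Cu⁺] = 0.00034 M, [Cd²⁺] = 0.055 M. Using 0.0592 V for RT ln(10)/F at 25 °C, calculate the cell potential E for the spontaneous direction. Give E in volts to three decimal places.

Cu⁺/Cu is the cathode (higher E°), Cd²⁺/Cd the anode: E°cell = +0.52 − (-0.40) = +0.92 V, n = 2.
Overall: 2 Cu⁺(aq) + Cd(s) → 2 Cu(s) + Cd²⁺(aq)
Q = [Cd²⁺] / ([Cu⁺]^2); log Q = 5.677.
E = E° − (0.0592/n) log Q = +0.92 − (0.0592/2)(5.677) = +0.752 V.

+0.752 V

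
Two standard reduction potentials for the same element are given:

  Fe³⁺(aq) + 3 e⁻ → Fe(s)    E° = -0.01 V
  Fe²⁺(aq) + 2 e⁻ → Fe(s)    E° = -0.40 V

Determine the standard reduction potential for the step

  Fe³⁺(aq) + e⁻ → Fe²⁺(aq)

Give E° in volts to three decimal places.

Sequential free energies add, so n₃E°₃ = n₁E°₁ + n₂E°₂.
With n₃ = 3, and the known step contributing 2×(-0.40) V, the unknown satisfies 1·E° = 3×(-0.01) − 2×(-0.40) = +0.770.
E° = +0.770 / 1 = +0.770 V.

+0.770 V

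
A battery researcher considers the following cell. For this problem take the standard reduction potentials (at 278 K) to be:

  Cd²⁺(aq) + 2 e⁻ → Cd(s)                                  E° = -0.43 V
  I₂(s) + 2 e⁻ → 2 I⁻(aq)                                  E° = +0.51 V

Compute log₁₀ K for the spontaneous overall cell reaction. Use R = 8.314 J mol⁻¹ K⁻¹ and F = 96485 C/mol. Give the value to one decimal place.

Cathode: I₂/I⁻; anode: Cd²⁺/Cd. E°cell = (+0.51) − (-0.43) = +0.94 V, with n = 2.
ΔG° = −nFE° = −RT ln K, so ln K = nFE°/(RT) = (2)(96485)(+0.94) / ((8.314)(278)) = 78.481.
log₁₀ K = 78.481 / ln 10 = 34.1.

34.1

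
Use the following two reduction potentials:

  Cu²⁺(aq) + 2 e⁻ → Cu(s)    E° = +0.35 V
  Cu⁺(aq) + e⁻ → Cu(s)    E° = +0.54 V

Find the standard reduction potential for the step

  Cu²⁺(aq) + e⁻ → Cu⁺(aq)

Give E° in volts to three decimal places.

Sequential free energies add, so n₃E°₃ = n₁E°₁ + n₂E°₂.
With n₃ = 2, and the known step contributing 1×(+0.54) V, the unknown satisfies 1·E° = 2×(+0.35) − 1×(+0.54) = +0.160.
E° = +0.160 / 1 = +0.160 V.

+0.160 V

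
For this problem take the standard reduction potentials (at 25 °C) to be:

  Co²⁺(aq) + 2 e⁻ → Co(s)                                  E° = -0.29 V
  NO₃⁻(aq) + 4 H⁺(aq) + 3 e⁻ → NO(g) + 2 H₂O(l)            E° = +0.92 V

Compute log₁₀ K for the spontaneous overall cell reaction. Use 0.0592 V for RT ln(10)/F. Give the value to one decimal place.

Cathode: NO₃⁻/NO; anode: Co²⁺/Co. E°cell = +1.21 V, n = 6.
log K = nE°cell / 0.0592 = (6)(+1.21) / 0.0592 = 122.6.

122.6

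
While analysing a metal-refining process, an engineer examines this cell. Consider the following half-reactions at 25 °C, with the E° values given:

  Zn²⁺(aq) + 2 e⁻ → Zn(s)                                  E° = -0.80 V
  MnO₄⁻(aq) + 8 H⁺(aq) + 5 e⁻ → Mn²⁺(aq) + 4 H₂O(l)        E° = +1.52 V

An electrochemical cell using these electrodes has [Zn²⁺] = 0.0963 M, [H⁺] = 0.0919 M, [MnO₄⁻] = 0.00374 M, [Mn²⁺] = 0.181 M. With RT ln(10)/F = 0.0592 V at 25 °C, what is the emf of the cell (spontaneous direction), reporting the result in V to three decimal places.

+2.232 V

MnO₄⁻/Mn²⁺ is the cathode (higher E°), Zn²⁺/Zn the anode: E°cell = +1.52 − (-0.80) = +2.32 V, n = 10.
Overall: 2 MnO₄⁻(aq) + 16 H⁺(aq) + 5 Zn(s) → 2 Mn²⁺(aq) + 8 H₂O(l) + 5 Zn²⁺(aq)
Q = [Mn²⁺]^2·[Zn²⁺]^5 / ([MnO₄⁻]^2·[H⁺]^16); log Q = 14.875.
E = E° − (0.0592/n) log Q = +2.32 − (0.0592/10)(14.875) = +2.232 V.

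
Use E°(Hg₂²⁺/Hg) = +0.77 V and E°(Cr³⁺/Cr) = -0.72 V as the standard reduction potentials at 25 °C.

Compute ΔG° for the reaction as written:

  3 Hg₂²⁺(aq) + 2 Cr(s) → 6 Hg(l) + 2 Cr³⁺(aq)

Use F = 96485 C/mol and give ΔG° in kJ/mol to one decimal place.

As written, Hg₂²⁺/Hg is reduced (cathode) and Cr³⁺/Cr is oxidised (anode), so E°cell = (+0.77) − (-0.72) = +1.49 V.
Balancing electrons gives n = 6.
ΔG° = −nFE° = −(6)(96485)(+1.49) = -862,576 J = -862.6 kJ/mol.

-862.6 kJ/mol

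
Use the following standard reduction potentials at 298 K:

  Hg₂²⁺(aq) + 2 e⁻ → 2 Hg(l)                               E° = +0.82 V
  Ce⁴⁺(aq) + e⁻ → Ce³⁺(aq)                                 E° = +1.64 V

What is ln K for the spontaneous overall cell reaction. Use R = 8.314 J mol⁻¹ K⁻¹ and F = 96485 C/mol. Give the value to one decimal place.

63.9

Cathode: Ce⁴⁺/Ce³⁺; anode: Hg₂²⁺/Hg. E°cell = (+1.64) − (+0.82) = +0.82 V, with n = 2.
ΔG° = −nFE° = −RT ln K, so ln K = nFE°/(RT) = (2)(96485)(+0.82) / ((8.314)(298)) = 63.867.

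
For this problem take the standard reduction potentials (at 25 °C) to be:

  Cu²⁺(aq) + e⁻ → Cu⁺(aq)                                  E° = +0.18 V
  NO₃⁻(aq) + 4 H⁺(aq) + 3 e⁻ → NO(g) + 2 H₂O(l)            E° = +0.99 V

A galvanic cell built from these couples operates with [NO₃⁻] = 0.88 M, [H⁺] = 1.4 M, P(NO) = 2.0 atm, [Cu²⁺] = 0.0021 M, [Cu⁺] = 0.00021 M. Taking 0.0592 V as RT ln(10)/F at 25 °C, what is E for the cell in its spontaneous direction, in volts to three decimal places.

NO₃⁻/NO is the cathode (higher E°), Cu²⁺/Cu⁺ the anode: E°cell = +0.99 − (+0.18) = +0.81 V, n = 3.
Overall: NO₃⁻(aq) + 4 H⁺(aq) + 3 Cu⁺(aq) → NO(g) + 2 H₂O(l) + 3 Cu²⁺(aq)
Q = P(NO)·[Cu²⁺]^3 / ([NO₃⁻]·[H⁺]^4·[Cu⁺]^3); log Q = 2.772.
E = E° − (0.0592/n) log Q = +0.81 − (0.0592/3)(2.772) = +0.755 V.

+0.755 V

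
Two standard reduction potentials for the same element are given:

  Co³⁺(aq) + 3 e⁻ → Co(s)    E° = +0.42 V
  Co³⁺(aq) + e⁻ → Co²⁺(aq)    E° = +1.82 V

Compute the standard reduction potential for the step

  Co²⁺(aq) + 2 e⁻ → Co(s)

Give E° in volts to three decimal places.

Sequential free energies add, so n₃E°₃ = n₁E°₁ + n₂E°₂.
With n₃ = 3, and the known step contributing 1×(+1.82) V, the unknown satisfies 2·E° = 3×(+0.42) − 1×(+1.82) = -0.560.
E° = -0.560 / 2 = -0.280 V.

-0.280 V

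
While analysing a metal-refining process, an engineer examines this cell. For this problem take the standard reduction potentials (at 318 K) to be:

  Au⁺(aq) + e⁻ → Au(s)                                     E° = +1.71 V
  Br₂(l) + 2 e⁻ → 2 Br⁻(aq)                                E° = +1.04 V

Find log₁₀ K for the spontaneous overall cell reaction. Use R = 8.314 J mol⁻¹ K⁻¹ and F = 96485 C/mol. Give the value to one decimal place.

21.2

Cathode: Au⁺/Au; anode: Br₂/Br⁻. E°cell = (+1.71) − (+1.04) = +0.67 V, with n = 2.
ΔG° = −nFE° = −RT ln K, so ln K = nFE°/(RT) = (2)(96485)(+0.67) / ((8.314)(318)) = 48.902.
log₁₀ K = 48.902 / ln 10 = 21.2.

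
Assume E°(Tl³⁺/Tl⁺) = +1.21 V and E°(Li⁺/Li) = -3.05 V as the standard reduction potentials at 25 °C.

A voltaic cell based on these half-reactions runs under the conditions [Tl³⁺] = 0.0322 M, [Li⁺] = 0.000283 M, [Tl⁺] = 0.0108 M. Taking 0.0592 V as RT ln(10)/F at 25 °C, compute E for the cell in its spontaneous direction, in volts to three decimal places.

Tl³⁺/Tl⁺ is the cathode (higher E°), Li⁺/Li the anode: E°cell = +1.21 − (-3.05) = +4.26 V, n = 2.
Overall: Tl³⁺(aq) + 2 Li(s) → Tl⁺(aq) + 2 Li⁺(aq)
Q = [Tl⁺]·[Li⁺]^2 / ([Tl³⁺]); log Q = -7.571.
E = E° − (0.0592/n) log Q = +4.26 − (0.0592/2)(-7.571) = +4.484 V.

+4.484 V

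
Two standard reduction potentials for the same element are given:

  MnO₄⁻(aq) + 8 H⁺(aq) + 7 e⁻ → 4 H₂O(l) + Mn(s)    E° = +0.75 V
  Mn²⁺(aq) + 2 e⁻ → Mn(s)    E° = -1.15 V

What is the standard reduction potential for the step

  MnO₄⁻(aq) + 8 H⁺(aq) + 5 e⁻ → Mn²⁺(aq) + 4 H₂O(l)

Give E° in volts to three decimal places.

Sequential free energies add, so n₃E°₃ = n₁E°₁ + n₂E°₂.
With n₃ = 7, and the known step contributing 2×(-1.15) V, the unknown satisfies 5·E° = 7×(+0.75) − 2×(-1.15) = +7.550.
E° = +7.550 / 5 = +1.510 V.

+1.510 V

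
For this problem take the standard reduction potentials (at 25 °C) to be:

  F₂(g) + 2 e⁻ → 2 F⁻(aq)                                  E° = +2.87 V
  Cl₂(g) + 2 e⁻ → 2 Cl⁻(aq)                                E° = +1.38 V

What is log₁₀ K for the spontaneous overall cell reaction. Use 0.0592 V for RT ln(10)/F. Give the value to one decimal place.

50.3

Cathode: F₂/F⁻; anode: Cl₂/Cl⁻. E°cell = +1.49 V, n = 2.
log K = nE°cell / 0.0592 = (2)(+1.49) / 0.0592 = 50.3.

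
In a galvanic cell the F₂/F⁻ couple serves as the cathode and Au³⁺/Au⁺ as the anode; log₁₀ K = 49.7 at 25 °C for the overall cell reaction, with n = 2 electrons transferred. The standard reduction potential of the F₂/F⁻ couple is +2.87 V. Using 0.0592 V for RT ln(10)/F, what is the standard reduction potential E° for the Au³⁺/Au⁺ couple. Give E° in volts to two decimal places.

+1.40 V

E°cell = (0.0592/n)·log K = (0.0592/2)(49.7) = +1.471 V.
Since F₂/F⁻ is the cathode and Au³⁺/Au⁺ the anode, E°cell = E°(F₂/F⁻) − E°(Au³⁺/Au⁺).
So E°(Au³⁺/Au⁺) = E°(F₂/F⁻) − E°cell = (+2.87) − (+1.471) = +1.40 V.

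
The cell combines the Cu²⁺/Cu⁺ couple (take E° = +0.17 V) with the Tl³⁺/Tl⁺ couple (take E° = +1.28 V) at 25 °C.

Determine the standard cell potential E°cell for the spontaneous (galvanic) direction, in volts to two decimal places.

+1.11 V

The Tl³⁺/Tl⁺ couple has the higher reduction potential, so it is the cathode; Cu²⁺/Cu⁺ is oxidised at the anode.
E°cell = E°(cathode) − E°(anode) = (+1.28) − (+0.17) = +1.11 V.
Since E°cell > 0, the reaction is spontaneous under standard conditions.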